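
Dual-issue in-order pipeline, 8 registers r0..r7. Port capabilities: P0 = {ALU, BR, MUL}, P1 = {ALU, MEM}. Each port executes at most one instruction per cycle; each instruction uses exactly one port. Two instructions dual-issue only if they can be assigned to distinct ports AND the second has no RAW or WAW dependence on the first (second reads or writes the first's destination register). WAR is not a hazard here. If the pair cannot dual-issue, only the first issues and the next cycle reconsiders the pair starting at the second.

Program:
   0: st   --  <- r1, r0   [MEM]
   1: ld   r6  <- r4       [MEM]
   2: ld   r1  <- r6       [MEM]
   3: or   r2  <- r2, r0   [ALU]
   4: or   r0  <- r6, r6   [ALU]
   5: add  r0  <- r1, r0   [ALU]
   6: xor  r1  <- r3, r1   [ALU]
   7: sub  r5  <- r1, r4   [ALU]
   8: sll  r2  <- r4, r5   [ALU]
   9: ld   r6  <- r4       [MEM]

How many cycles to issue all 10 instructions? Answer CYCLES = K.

CYCLES = 7

t=0 i0:st ; no-port MEM/MEM
t=1 i1:ld ; no-port MEM/MEM
t=2 i2,i3:ld;or ; pair
t=3 i4:or ; RAW+WAW r0
t=4 i5,i6:add;xor ; pair
t=5 i7:sub ; RAW r5
t=6 i8,i9:sll;ld ; pair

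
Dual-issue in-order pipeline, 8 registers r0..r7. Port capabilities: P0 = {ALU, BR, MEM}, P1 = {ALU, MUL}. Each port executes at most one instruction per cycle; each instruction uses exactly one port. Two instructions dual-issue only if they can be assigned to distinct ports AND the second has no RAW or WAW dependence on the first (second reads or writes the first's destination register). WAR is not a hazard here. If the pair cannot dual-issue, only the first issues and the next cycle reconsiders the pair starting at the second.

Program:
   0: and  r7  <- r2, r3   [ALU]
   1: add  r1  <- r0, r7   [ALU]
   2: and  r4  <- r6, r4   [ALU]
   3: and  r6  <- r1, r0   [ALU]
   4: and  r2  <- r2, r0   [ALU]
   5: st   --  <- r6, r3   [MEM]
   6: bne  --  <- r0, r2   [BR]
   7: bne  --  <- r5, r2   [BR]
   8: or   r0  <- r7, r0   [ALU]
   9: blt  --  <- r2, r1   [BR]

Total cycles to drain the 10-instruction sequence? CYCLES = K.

#0 head=0: and.ALU i0 RAW r7
#1 head=1: add.ALU/and.ALU i1&i2 2-wide
#2 head=3: and.ALU/and.ALU i3&i4 2-wide
#3 head=5: st.MEM i5 no-port MEM/BR
#4 head=6: bne.BR i6 no-port BR/BR
#5 head=7: bne.BR/or.ALU i7&i8 2-wide
#6 head=9: blt.BR i9 tail

CYCLES = 7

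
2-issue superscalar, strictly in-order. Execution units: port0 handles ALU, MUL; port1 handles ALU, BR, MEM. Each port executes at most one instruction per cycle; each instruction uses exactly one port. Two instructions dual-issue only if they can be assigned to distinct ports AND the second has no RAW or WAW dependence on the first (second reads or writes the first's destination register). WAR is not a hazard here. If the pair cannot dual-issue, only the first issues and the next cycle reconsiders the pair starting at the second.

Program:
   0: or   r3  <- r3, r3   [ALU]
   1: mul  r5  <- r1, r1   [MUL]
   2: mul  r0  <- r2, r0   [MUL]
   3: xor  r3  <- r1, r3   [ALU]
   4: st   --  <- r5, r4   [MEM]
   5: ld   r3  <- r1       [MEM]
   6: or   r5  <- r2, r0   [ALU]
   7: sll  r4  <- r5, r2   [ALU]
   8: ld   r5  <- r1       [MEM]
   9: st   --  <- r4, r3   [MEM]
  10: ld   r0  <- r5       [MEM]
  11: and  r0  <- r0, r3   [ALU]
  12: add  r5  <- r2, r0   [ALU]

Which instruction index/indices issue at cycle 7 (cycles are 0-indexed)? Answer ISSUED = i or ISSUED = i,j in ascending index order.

t=0 i0,i1:or;mul ; dual
t=1 i2,i3:mul;xor ; dual
t=2 i4:st ; no-port MEM/MEM
t=3 i5,i6:ld;or ; dual
t=4 i7,i8:sll;ld ; dual
t=5 i9:st ; no-port MEM/MEM
t=6 i10:ld ; RAW+WAW r0
t=7 i11:and ; RAW r0
t=8 i12:add ; tail

ISSUED = 11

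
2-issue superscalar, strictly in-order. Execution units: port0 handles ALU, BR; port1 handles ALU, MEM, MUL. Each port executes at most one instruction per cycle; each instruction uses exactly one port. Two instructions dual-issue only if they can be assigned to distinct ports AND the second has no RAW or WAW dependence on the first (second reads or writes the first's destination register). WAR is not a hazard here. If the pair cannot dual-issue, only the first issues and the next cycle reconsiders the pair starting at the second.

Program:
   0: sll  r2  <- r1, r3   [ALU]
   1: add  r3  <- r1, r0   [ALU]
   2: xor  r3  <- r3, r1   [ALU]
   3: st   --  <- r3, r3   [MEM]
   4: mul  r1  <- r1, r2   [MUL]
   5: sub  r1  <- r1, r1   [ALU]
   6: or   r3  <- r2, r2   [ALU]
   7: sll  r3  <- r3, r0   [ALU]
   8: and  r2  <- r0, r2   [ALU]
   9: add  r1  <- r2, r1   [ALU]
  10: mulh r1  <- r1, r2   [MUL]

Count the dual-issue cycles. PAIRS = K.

  cy0 -> i0,i1 (sll/add) dual
  cy1 -> i2 (xor) RAW r3
  cy2 -> i3 (st) no-port MEM/MUL
  cy3 -> i4 (mul) RAW+WAW r1
  cy4 -> i5,i6 (sub/or) dual
  cy5 -> i7,i8 (sll/and) dual
  cy6 -> i9 (add) RAW+WAW r1
  cy7 -> i10 (mulh) tail

PAIRS = 3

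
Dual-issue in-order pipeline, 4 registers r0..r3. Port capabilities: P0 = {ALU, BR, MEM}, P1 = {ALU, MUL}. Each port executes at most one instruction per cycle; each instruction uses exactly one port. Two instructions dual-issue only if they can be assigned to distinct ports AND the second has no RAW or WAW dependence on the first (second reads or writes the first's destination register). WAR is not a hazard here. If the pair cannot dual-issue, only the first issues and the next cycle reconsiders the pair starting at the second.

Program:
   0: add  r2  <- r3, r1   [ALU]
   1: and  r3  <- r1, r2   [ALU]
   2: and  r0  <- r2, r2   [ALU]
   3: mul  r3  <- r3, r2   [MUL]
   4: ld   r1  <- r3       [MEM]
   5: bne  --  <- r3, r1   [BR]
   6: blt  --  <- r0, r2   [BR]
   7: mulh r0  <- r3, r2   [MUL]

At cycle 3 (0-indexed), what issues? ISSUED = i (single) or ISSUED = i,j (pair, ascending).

ISSUED = 4

[0] i0  add.ALU  -- RAW r2
[1] i1/i2  and.ALU and.ALU  -- 2-wide
[2] i3  mul.MUL  -- RAW r3
[3] i4  ld.MEM  -- no-port MEM/BR
[4] i5  bne.BR  -- no-port BR/BR
[5] i6/i7  blt.BR mulh.MUL  -- 2-wide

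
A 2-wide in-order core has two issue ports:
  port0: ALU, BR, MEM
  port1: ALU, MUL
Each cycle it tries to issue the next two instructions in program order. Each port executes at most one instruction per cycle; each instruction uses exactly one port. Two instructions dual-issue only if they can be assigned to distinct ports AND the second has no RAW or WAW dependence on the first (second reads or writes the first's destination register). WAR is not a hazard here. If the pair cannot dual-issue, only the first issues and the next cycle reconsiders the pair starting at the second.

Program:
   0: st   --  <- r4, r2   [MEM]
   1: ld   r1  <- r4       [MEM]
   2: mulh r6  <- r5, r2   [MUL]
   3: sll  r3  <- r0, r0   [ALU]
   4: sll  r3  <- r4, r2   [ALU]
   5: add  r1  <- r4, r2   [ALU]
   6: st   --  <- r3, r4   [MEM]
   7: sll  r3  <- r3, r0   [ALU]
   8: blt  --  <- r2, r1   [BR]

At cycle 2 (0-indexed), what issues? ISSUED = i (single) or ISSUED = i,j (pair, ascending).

#0 head=0: st i0 no-port MEM/MEM
#1 head=1: ld mulh i1+i2 dual
#2 head=3: sll i3 WAW r3
#3 head=4: sll add i4+i5 dual
#4 head=6: st sll i6+i7 dual
#5 head=8: blt i8 tail

ISSUED = 3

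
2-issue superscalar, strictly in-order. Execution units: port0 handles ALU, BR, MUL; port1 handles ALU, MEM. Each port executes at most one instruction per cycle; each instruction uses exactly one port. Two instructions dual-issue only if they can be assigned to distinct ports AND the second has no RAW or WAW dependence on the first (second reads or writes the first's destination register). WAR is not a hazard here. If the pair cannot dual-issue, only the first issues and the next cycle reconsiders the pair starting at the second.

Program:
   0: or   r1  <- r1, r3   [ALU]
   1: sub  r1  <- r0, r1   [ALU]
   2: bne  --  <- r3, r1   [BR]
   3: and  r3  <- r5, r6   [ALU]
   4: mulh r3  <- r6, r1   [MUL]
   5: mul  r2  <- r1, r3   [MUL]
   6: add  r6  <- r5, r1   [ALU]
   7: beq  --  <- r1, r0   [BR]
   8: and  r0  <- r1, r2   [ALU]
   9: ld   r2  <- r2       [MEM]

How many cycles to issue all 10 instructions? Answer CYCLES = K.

CYCLES = 7

0. or @i0  | RAW+WAW r1
1. sub @i1  | RAW r1
2. bne and @i2+i3  | dual
3. mulh @i4  | no-port MUL/MUL
4. mul add @i5+i6  | dual
5. beq and @i7+i8  | dual
6. ld @i9  | tail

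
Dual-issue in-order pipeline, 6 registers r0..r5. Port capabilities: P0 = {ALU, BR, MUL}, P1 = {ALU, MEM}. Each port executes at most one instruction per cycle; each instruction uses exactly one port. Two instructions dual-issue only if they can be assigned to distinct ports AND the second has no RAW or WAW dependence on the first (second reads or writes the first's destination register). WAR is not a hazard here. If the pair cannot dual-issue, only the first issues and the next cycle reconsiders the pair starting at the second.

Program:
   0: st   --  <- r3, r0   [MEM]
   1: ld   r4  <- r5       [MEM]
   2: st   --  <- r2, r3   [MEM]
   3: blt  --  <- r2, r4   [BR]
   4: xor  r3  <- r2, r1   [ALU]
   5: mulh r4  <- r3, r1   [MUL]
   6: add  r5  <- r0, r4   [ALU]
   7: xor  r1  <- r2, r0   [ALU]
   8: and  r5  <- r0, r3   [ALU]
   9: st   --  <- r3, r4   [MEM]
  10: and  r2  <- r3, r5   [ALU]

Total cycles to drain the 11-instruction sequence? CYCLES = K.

CYCLES = 8

c0: i0 st  no-port MEM/MEM
c1: i1 ld  no-port MEM/MEM
c2: i2&i3 st;blt  2-wide
c3: i4 xor  RAW r3
c4: i5 mulh  RAW r4
c5: i6&i7 add;xor  2-wide
c6: i8&i9 and;st  2-wide
c7: i10 and  tail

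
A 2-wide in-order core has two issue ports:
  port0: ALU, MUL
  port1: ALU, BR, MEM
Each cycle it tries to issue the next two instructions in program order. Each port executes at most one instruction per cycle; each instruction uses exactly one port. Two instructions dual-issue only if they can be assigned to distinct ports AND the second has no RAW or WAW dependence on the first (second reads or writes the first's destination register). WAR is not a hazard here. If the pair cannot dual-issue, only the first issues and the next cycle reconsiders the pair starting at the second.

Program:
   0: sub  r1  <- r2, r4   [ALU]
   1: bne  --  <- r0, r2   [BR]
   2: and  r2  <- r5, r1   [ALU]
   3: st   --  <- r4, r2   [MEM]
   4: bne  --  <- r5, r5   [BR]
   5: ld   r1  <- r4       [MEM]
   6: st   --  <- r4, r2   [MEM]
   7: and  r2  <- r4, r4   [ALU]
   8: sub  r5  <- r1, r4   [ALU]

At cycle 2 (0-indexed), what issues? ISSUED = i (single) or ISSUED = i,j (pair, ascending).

c0: i0/i1 sub.ALU bne.BR  2-wide
c1: i2 and.ALU  RAW r2
c2: i3 st.MEM  no-port MEM/BR
c3: i4 bne.BR  no-port BR/MEM
c4: i5 ld.MEM  no-port MEM/MEM
c5: i6/i7 st.MEM and.ALU  2-wide
c6: i8 sub.ALU  tail

ISSUED = 3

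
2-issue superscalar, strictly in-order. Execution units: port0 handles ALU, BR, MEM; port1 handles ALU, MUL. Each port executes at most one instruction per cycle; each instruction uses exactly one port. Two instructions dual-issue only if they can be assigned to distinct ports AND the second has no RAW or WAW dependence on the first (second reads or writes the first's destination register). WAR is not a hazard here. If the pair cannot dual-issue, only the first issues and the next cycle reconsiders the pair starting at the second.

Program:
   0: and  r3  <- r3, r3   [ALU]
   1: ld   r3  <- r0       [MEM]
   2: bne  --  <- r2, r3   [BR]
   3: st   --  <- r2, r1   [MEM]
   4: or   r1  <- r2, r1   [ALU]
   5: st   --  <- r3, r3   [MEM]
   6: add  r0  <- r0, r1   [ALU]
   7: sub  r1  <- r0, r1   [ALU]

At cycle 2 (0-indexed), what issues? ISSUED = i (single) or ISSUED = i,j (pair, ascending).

t=0 i0:and.ALU ; WAW r3
t=1 i1:ld.MEM ; no-port MEM/BR
t=2 i2:bne.BR ; no-port BR/MEM
t=3 i3&i4:st.MEM+or.ALU ; 2-wide
t=4 i5&i6:st.MEM+add.ALU ; 2-wide
t=5 i7:sub.ALU ; tail

ISSUED = 2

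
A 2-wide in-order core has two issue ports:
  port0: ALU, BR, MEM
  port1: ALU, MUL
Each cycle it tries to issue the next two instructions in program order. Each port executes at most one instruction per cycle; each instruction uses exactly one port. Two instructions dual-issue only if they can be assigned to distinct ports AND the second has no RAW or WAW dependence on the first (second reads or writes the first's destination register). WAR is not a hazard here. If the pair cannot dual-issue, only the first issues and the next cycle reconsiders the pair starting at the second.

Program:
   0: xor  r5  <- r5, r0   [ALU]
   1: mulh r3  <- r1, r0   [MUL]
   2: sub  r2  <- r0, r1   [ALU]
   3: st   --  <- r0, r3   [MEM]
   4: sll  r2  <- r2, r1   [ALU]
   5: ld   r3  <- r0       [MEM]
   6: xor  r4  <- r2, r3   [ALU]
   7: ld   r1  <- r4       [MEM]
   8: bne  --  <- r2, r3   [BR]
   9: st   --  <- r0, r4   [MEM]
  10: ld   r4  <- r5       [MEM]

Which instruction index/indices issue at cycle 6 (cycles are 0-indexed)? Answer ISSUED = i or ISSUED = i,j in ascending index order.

ISSUED = 9

[0] i0+i1  xor/mulh  -- pair
[1] i2+i3  sub/st  -- pair
[2] i4+i5  sll/ld  -- pair
[3] i6  xor  -- RAW r4
[4] i7  ld  -- no-port MEM/BR
[5] i8  bne  -- no-port BR/MEM
[6] i9  st  -- no-port MEM/MEM
[7] i10  ld  -- tail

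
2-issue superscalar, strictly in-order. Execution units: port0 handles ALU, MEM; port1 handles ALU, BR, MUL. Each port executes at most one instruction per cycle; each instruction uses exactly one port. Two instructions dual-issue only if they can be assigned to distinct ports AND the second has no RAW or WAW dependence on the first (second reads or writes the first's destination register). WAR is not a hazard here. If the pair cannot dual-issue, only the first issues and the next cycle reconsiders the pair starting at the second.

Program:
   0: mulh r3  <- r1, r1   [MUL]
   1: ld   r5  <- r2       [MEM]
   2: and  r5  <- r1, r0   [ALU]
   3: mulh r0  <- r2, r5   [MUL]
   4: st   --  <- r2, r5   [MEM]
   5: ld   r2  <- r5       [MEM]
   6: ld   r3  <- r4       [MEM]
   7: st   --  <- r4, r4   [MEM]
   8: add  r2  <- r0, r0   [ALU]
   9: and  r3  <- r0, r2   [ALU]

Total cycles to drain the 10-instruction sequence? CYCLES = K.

CYCLES = 7

0. mulh.MUL ld.MEM @i0/i1  | dual
1. and.ALU @i2  | RAW r5
2. mulh.MUL st.MEM @i3/i4  | dual
3. ld.MEM @i5  | no-port MEM/MEM
4. ld.MEM @i6  | no-port MEM/MEM
5. st.MEM add.ALU @i7/i8  | dual
6. and.ALU @i9  | tail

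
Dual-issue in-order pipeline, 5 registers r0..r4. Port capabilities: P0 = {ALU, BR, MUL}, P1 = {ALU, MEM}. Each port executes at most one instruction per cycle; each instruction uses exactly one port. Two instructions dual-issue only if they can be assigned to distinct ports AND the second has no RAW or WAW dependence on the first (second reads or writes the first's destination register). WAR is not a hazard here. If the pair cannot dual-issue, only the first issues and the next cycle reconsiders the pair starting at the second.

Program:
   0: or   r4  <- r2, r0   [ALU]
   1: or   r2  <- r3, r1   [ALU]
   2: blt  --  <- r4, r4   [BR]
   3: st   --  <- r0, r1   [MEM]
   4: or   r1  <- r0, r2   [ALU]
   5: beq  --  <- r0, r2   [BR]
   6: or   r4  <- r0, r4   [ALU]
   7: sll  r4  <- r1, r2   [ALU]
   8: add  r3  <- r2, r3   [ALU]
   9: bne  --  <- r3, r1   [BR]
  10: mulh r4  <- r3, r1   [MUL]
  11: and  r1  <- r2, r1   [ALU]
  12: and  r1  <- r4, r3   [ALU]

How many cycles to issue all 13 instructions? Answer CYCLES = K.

0. or/or @i0,i1  | pair
1. blt/st @i2,i3  | pair
2. or/beq @i4,i5  | pair
3. or @i6  | WAW r4
4. sll/add @i7,i8  | pair
5. bne @i9  | no-port BR/MUL
6. mulh/and @i10,i11  | pair
7. and @i12  | tail

CYCLES = 8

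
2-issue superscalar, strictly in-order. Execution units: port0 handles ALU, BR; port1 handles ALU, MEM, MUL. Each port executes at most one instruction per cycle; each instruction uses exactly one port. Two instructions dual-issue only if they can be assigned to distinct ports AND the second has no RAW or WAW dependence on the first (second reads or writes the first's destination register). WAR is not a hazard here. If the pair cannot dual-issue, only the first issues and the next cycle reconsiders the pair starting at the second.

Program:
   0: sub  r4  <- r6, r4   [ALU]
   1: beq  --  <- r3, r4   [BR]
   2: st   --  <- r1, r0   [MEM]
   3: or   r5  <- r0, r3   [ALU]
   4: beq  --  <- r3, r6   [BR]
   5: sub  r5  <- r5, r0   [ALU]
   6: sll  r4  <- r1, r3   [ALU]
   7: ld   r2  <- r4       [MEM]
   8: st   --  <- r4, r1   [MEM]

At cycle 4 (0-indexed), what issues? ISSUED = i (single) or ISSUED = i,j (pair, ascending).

c0: i0 sub.ALU  RAW r4
c1: i1,i2 beq.BR st.MEM  dual
c2: i3,i4 or.ALU beq.BR  dual
c3: i5,i6 sub.ALU sll.ALU  dual
c4: i7 ld.MEM  no-port MEM/MEM
c5: i8 st.MEM  tail

ISSUED = 7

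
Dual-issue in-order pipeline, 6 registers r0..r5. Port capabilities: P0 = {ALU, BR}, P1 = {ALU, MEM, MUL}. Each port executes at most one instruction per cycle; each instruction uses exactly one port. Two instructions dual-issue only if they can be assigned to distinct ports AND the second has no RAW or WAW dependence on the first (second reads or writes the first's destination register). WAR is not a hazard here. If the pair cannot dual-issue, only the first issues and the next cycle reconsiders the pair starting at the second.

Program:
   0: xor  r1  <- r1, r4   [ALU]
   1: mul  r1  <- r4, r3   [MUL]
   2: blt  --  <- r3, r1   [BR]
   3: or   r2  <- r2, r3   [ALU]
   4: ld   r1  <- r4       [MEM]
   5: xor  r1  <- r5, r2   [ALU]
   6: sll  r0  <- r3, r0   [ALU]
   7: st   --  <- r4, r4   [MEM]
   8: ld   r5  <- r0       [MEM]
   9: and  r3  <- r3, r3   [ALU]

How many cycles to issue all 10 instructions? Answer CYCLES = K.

t=0 i0:xor ; WAW r1
t=1 i1:mul ; RAW r1
t=2 i2+i3:blt+or ; pair
t=3 i4:ld ; WAW r1
t=4 i5+i6:xor+sll ; pair
t=5 i7:st ; no-port MEM/MEM
t=6 i8+i9:ld+and ; pair

CYCLES = 7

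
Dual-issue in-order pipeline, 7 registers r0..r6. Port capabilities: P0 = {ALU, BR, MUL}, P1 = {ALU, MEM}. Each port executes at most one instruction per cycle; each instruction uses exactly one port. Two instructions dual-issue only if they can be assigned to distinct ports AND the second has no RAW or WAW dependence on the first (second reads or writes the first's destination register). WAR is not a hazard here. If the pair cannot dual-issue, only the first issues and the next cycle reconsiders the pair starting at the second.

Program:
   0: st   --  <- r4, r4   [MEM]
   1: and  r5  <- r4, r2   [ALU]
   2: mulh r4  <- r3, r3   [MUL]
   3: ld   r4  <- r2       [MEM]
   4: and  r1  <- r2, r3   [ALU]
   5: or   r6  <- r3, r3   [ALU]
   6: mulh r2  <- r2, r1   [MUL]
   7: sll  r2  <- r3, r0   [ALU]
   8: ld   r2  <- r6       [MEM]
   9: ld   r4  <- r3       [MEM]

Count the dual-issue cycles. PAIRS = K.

[0] i0,i1  st;and  -- pair
[1] i2  mulh  -- WAW r4
[2] i3,i4  ld;and  -- pair
[3] i5,i6  or;mulh  -- pair
[4] i7  sll  -- WAW r2
[5] i8  ld  -- no-port MEM/MEM
[6] i9  ld  -- tail

PAIRS = 3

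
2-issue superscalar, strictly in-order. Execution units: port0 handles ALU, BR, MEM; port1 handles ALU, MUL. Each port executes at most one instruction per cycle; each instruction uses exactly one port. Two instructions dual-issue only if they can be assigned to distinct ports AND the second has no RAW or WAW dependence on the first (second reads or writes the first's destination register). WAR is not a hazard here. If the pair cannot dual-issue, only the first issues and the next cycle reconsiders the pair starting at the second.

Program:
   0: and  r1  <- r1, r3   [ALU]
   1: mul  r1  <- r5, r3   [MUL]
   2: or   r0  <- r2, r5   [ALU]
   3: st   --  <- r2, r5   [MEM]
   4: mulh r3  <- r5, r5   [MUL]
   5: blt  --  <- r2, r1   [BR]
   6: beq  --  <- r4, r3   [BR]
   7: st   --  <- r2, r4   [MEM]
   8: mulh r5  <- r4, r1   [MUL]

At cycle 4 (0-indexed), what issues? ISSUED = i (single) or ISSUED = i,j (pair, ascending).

0. and @i0  | WAW r1
1. mul or @i1&i2  | 2-wide
2. st mulh @i3&i4  | 2-wide
3. blt @i5  | no-port BR/BR
4. beq @i6  | no-port BR/MEM
5. st mulh @i7&i8  | 2-wide

ISSUED = 6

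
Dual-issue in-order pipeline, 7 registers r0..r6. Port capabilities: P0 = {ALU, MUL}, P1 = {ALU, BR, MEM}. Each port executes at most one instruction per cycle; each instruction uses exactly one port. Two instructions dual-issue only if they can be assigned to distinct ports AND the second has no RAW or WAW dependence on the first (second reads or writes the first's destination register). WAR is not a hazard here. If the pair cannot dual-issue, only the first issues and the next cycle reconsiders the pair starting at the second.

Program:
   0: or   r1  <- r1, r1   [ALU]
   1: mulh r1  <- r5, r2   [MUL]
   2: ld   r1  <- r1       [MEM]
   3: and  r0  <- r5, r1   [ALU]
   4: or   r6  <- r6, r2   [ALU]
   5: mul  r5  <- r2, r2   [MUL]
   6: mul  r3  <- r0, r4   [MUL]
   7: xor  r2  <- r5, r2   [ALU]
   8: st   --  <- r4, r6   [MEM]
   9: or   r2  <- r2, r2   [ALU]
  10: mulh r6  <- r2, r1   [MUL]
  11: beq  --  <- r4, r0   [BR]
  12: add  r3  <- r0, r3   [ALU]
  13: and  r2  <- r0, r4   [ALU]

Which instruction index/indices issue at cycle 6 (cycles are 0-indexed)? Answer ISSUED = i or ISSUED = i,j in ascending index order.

#0 head=0: or.ALU i0 WAW r1
#1 head=1: mulh.MUL i1 RAW+WAW r1
#2 head=2: ld.MEM i2 RAW r1
#3 head=3: and.ALU or.ALU i3+i4 2-wide
#4 head=5: mul.MUL i5 no-port MUL/MUL
#5 head=6: mul.MUL xor.ALU i6+i7 2-wide
#6 head=8: st.MEM or.ALU i8+i9 2-wide
#7 head=10: mulh.MUL beq.BR i10+i11 2-wide
#8 head=12: add.ALU and.ALU i12+i13 2-wide

ISSUED = 8,9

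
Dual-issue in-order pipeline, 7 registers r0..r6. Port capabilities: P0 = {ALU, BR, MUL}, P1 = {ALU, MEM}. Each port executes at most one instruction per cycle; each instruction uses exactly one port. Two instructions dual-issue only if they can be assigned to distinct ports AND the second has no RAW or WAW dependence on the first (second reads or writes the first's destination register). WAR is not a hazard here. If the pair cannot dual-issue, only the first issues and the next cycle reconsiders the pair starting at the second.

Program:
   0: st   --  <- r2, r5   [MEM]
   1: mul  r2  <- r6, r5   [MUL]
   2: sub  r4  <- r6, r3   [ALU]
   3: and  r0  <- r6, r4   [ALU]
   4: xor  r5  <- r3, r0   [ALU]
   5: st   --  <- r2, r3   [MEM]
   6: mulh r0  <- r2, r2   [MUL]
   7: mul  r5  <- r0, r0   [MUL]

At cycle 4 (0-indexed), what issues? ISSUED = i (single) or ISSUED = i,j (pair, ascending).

ISSUED = 6

  cy0 -> i0+i1 (st/mul) dual
  cy1 -> i2 (sub) RAW r4
  cy2 -> i3 (and) RAW r0
  cy3 -> i4+i5 (xor/st) dual
  cy4 -> i6 (mulh) no-port MUL/MUL
  cy5 -> i7 (mul) tail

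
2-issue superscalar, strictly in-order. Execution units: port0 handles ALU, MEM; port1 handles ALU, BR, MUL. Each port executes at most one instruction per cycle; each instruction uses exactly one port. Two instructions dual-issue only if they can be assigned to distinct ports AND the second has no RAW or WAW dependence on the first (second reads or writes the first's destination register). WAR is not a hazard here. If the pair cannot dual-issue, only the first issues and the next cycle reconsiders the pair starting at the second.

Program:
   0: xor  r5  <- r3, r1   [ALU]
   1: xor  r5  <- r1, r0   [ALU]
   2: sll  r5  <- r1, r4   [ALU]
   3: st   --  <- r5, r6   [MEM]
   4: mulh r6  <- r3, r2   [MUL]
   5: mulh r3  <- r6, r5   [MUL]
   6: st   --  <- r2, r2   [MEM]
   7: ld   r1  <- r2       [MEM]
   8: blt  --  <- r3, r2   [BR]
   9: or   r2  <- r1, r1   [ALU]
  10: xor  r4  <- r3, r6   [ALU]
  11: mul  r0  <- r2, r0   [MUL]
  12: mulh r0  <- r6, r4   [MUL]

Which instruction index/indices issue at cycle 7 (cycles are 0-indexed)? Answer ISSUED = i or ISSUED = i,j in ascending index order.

c0: i0 xor.ALU  WAW r5
c1: i1 xor.ALU  WAW r5
c2: i2 sll.ALU  RAW r5
c3: i3/i4 st.MEM/mulh.MUL  dual
c4: i5/i6 mulh.MUL/st.MEM  dual
c5: i7/i8 ld.MEM/blt.BR  dual
c6: i9/i10 or.ALU/xor.ALU  dual
c7: i11 mul.MUL  no-port MUL/MUL
c8: i12 mulh.MUL  tail

ISSUED = 11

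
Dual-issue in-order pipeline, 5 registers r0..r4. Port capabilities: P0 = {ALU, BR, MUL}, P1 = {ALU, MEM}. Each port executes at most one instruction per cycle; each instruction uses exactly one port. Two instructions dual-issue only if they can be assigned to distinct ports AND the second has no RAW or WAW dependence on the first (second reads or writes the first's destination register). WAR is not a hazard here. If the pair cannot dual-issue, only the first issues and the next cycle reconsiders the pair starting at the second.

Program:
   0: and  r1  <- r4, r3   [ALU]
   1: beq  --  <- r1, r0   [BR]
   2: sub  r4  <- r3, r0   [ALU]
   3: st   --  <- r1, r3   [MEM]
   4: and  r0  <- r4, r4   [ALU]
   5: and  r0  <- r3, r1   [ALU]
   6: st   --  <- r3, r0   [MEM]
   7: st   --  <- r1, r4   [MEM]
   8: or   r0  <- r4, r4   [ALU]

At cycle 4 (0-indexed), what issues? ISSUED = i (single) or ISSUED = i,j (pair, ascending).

ISSUED = 6

t=0 i0:and.ALU ; RAW r1
t=1 i1+i2:beq.BR sub.ALU ; pair
t=2 i3+i4:st.MEM and.ALU ; pair
t=3 i5:and.ALU ; RAW r0
t=4 i6:st.MEM ; no-port MEM/MEM
t=5 i7+i8:st.MEM or.ALU ; pair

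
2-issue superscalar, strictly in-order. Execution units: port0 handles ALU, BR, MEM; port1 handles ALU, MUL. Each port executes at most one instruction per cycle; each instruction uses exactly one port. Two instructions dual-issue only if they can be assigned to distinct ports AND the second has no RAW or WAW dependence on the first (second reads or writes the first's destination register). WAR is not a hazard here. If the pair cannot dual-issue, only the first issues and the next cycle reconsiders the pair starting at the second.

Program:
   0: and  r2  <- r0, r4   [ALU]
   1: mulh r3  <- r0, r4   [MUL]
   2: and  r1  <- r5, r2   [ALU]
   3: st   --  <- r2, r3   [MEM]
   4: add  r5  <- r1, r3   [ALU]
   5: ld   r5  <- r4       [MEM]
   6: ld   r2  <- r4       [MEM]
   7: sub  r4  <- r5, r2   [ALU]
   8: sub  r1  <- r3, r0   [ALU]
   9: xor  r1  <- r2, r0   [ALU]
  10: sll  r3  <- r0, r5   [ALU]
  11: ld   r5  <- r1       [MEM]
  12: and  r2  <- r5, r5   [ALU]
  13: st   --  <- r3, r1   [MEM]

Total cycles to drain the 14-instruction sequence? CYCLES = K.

c0: i0+i1 and;mulh  dual
c1: i2+i3 and;st  dual
c2: i4 add  WAW r5
c3: i5 ld  no-port MEM/MEM
c4: i6 ld  RAW r2
c5: i7+i8 sub;sub  dual
c6: i9+i10 xor;sll  dual
c7: i11 ld  RAW r5
c8: i12+i13 and;st  dual

CYCLES = 9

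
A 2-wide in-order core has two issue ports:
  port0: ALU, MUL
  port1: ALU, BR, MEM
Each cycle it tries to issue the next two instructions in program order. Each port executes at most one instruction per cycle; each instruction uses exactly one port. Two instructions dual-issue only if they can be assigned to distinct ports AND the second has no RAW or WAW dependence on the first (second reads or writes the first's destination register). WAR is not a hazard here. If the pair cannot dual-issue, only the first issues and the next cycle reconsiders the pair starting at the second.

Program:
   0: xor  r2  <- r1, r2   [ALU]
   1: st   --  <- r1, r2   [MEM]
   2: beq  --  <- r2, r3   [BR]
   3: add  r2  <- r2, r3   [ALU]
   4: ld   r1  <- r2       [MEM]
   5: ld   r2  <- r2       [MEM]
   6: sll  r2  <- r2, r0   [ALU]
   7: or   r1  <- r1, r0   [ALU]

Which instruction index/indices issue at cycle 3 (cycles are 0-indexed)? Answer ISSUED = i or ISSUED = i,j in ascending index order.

ISSUED = 4

#0 head=0: xor i0 RAW r2
#1 head=1: st i1 no-port MEM/BR
#2 head=2: beq add i2,i3 2-wide
#3 head=4: ld i4 no-port MEM/MEM
#4 head=5: ld i5 RAW+WAW r2
#5 head=6: sll or i6,i7 2-wide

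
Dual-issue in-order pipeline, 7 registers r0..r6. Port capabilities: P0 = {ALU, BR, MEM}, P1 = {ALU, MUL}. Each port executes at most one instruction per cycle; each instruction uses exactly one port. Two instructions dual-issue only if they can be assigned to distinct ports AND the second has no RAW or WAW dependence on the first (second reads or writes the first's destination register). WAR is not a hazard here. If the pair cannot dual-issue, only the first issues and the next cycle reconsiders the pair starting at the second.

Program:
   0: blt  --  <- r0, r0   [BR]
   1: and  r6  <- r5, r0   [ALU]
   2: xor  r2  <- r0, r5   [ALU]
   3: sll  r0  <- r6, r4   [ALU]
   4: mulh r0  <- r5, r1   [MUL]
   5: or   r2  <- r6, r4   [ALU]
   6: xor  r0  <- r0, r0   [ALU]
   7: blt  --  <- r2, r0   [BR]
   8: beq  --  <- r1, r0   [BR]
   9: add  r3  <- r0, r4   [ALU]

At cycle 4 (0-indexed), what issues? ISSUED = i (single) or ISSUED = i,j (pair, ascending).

c0: i0+i1 blt;and  pair
c1: i2+i3 xor;sll  pair
c2: i4+i5 mulh;or  pair
c3: i6 xor  RAW r0
c4: i7 blt  no-port BR/BR
c5: i8+i9 beq;add  pair

ISSUED = 7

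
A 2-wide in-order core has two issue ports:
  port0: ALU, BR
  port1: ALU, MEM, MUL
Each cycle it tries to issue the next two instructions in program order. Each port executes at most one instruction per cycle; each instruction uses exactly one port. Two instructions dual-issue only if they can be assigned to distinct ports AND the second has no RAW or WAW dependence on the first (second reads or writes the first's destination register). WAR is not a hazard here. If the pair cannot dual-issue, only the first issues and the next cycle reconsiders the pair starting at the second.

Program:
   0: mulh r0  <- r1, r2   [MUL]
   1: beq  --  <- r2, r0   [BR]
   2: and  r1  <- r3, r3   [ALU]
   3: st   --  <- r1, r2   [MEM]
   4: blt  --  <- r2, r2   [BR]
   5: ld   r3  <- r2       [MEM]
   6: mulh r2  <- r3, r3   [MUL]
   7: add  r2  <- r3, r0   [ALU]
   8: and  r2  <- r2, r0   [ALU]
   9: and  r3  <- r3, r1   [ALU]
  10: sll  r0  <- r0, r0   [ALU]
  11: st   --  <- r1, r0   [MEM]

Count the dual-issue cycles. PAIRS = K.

PAIRS = 3

t=0 i0:mulh ; RAW r0
t=1 i1+i2:beq;and ; dual
t=2 i3+i4:st;blt ; dual
t=3 i5:ld ; no-port MEM/MUL
t=4 i6:mulh ; WAW r2
t=5 i7:add ; RAW+WAW r2
t=6 i8+i9:and;and ; dual
t=7 i10:sll ; RAW r0
t=8 i11:st ; tail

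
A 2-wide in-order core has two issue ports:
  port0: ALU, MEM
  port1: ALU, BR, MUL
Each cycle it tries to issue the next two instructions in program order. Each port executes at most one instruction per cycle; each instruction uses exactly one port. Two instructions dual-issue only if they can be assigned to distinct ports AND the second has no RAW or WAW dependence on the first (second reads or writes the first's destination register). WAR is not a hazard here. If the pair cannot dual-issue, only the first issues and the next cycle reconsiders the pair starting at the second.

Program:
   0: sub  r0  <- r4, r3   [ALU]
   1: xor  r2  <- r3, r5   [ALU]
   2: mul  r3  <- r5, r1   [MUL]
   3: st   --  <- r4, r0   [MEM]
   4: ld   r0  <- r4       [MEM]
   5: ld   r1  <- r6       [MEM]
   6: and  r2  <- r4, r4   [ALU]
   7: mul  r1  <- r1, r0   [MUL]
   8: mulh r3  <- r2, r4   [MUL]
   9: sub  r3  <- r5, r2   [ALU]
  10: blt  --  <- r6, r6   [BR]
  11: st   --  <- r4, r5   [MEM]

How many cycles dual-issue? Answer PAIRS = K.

PAIRS = 4

t=0 i0+i1:sub xor ; pair
t=1 i2+i3:mul st ; pair
t=2 i4:ld ; no-port MEM/MEM
t=3 i5+i6:ld and ; pair
t=4 i7:mul ; no-port MUL/MUL
t=5 i8:mulh ; WAW r3
t=6 i9+i10:sub blt ; pair
t=7 i11:st ; tail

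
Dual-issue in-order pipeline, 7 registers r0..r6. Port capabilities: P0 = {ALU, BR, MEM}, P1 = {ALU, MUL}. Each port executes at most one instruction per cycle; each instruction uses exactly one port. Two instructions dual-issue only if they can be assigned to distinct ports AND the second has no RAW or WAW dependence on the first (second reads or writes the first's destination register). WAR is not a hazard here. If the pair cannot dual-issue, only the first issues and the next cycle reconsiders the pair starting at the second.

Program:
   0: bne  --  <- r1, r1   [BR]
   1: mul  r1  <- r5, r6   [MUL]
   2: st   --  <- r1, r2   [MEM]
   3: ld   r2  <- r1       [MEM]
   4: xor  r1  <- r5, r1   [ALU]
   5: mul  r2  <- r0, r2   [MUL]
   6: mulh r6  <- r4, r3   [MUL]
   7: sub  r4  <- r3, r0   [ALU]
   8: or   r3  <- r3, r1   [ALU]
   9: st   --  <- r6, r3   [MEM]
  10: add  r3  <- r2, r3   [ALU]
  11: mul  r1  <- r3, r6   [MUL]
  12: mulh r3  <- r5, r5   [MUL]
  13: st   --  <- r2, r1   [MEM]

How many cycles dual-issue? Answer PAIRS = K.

PAIRS = 5

  cy0 -> i0,i1 (bne mul) dual
  cy1 -> i2 (st) no-port MEM/MEM
  cy2 -> i3,i4 (ld xor) dual
  cy3 -> i5 (mul) no-port MUL/MUL
  cy4 -> i6,i7 (mulh sub) dual
  cy5 -> i8 (or) RAW r3
  cy6 -> i9,i10 (st add) dual
  cy7 -> i11 (mul) no-port MUL/MUL
  cy8 -> i12,i13 (mulh st) dual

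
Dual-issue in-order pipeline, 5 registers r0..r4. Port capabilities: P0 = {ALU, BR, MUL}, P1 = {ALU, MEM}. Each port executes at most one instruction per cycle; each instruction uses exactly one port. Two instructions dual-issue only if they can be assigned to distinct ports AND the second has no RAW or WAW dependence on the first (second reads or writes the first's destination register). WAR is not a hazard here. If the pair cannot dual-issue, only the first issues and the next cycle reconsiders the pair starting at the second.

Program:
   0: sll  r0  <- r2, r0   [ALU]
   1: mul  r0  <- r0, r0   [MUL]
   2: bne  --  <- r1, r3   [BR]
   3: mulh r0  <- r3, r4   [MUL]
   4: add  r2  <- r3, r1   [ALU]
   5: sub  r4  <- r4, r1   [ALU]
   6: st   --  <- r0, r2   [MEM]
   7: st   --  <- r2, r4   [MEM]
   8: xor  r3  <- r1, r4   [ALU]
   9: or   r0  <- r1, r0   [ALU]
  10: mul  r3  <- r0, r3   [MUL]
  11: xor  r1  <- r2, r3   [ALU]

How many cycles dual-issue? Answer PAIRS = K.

PAIRS = 3

0. sll.ALU @i0  | RAW+WAW r0
1. mul.MUL @i1  | no-port MUL/BR
2. bne.BR @i2  | no-port BR/MUL
3. mulh.MUL add.ALU @i3,i4  | pair
4. sub.ALU st.MEM @i5,i6  | pair
5. st.MEM xor.ALU @i7,i8  | pair
6. or.ALU @i9  | RAW r0
7. mul.MUL @i10  | RAW r3
8. xor.ALU @i11  | tail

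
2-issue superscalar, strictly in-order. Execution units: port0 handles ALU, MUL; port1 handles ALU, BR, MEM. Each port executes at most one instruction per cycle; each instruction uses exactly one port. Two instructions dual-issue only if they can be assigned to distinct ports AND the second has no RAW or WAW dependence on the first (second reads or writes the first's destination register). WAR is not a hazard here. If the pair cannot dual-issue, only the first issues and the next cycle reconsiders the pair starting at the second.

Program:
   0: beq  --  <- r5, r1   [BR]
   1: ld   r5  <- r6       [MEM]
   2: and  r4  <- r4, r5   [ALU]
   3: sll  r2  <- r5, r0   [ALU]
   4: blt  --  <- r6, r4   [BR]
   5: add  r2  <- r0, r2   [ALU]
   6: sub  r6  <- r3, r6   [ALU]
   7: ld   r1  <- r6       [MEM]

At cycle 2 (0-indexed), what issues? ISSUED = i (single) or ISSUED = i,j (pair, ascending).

  cy0 -> i0 (beq.BR) no-port BR/MEM
  cy1 -> i1 (ld.MEM) RAW r5
  cy2 -> i2+i3 (and.ALU/sll.ALU) pair
  cy3 -> i4+i5 (blt.BR/add.ALU) pair
  cy4 -> i6 (sub.ALU) RAW r6
  cy5 -> i7 (ld.MEM) tail

ISSUED = 2,3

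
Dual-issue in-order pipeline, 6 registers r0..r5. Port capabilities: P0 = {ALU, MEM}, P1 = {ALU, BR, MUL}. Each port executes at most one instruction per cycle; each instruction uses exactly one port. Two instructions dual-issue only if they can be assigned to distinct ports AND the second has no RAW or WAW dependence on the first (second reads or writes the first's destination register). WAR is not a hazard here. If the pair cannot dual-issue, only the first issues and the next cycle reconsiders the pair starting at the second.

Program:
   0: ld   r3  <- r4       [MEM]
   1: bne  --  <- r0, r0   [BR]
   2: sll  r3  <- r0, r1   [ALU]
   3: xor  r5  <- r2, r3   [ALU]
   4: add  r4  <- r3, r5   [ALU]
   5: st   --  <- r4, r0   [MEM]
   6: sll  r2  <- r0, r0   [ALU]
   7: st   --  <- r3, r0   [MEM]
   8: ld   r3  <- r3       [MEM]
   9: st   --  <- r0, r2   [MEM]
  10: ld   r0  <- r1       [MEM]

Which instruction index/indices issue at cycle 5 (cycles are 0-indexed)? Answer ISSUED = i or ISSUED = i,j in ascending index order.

ISSUED = 7

#0 head=0: ld bne i0,i1 2-wide
#1 head=2: sll i2 RAW r3
#2 head=3: xor i3 RAW r5
#3 head=4: add i4 RAW r4
#4 head=5: st sll i5,i6 2-wide
#5 head=7: st i7 no-port MEM/MEM
#6 head=8: ld i8 no-port MEM/MEM
#7 head=9: st i9 no-port MEM/MEM
#8 head=10: ld i10 tail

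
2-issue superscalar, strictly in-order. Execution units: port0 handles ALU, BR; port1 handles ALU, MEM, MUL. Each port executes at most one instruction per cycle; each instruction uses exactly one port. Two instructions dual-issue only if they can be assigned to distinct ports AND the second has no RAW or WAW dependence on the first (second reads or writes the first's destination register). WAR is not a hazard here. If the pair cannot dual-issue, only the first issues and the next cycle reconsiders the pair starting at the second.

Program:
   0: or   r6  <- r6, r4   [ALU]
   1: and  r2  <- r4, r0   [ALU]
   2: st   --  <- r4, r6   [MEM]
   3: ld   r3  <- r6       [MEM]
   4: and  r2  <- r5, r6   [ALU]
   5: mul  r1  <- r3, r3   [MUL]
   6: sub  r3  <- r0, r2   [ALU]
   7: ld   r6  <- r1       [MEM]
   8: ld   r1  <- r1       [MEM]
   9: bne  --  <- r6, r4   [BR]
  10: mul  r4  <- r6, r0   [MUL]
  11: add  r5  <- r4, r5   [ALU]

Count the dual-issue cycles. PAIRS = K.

[0] i0+i1  or+and  -- pair
[1] i2  st  -- no-port MEM/MEM
[2] i3+i4  ld+and  -- pair
[3] i5+i6  mul+sub  -- pair
[4] i7  ld  -- no-port MEM/MEM
[5] i8+i9  ld+bne  -- pair
[6] i10  mul  -- RAW r4
[7] i11  add  -- tail

PAIRS = 4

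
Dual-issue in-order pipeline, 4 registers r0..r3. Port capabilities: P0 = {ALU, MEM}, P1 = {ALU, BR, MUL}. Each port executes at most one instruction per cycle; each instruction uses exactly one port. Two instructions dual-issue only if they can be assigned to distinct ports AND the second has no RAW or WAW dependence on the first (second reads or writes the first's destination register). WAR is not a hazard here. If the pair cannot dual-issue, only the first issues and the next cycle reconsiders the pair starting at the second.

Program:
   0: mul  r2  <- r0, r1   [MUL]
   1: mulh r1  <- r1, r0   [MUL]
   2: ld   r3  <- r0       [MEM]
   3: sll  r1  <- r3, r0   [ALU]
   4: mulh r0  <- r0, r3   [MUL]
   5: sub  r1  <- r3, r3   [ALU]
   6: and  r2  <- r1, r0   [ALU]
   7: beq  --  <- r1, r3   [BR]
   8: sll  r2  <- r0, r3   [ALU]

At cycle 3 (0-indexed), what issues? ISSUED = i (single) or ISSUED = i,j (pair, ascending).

0. mul @i0  | no-port MUL/MUL
1. mulh;ld @i1/i2  | 2-wide
2. sll;mulh @i3/i4  | 2-wide
3. sub @i5  | RAW r1
4. and;beq @i6/i7  | 2-wide
5. sll @i8  | tail

ISSUED = 5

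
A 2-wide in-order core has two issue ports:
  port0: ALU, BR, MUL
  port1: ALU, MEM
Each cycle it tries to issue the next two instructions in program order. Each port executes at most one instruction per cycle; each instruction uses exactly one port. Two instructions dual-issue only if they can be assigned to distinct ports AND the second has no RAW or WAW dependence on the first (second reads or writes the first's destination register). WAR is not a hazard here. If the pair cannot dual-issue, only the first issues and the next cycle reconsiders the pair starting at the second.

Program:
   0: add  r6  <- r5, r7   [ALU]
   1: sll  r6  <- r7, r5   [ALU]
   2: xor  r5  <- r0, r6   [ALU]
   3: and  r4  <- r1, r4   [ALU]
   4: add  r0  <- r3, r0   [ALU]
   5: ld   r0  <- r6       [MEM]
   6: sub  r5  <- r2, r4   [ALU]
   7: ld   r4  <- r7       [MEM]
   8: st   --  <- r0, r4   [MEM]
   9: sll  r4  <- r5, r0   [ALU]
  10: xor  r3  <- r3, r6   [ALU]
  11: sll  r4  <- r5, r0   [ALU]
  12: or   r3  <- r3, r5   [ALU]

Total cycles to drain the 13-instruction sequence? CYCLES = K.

  cy0 -> i0 (add) WAW r6
  cy1 -> i1 (sll) RAW r6
  cy2 -> i2+i3 (xor+and) pair
  cy3 -> i4 (add) WAW r0
  cy4 -> i5+i6 (ld+sub) pair
  cy5 -> i7 (ld) no-port MEM/MEM
  cy6 -> i8+i9 (st+sll) pair
  cy7 -> i10+i11 (xor+sll) pair
  cy8 -> i12 (or) tail

CYCLES = 9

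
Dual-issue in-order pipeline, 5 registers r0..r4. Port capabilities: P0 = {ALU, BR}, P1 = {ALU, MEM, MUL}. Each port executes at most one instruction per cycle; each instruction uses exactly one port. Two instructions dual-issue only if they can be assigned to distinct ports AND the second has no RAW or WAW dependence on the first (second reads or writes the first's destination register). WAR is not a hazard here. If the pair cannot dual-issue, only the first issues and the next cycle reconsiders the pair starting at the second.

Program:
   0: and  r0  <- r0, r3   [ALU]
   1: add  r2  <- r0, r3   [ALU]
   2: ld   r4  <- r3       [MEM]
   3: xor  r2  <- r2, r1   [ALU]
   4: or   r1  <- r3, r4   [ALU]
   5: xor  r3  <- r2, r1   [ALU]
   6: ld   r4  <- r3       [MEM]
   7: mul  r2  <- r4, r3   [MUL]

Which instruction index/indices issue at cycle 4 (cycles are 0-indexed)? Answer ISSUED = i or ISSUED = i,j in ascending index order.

ISSUED = 6

c0: i0 and.ALU  RAW r0
c1: i1,i2 add.ALU+ld.MEM  pair
c2: i3,i4 xor.ALU+or.ALU  pair
c3: i5 xor.ALU  RAW r3
c4: i6 ld.MEM  no-port MEM/MUL
c5: i7 mul.MUL  tail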